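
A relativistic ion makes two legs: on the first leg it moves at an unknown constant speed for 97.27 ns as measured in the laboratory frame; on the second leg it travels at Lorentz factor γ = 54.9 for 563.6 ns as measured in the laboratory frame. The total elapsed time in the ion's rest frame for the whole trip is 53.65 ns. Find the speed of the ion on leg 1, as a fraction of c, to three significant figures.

β = 0.895

Leg 1: speed unknown; τ_1 = 97.27/γ_1.
Leg 2: γ = 54.9; τ_2 = 563.6/54.90 = 10.27 ns.
Total proper time: τ_1 + 10.27 = 53.65, so τ_1 = 53.65 − 10.27 = 43.38 ns.
γ_1 = 97.27/43.38 = 2.242; β = √(1 − 1/γ²) = √0.8011.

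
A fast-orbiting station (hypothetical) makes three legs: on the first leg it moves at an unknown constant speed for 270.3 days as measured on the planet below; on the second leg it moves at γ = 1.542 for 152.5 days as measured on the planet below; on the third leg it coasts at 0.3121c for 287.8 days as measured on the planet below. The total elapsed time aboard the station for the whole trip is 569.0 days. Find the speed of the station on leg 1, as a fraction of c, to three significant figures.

β = 0.686

Leg 1: speed unknown; τ_1 = 270.3/γ_1.
Leg 2: γ = 1.542; τ_2 = 152.5/1.542 = 98.90 days.
Leg 3: γ = 1/√(1 − 0.3121²) = 1/√0.9026 = 1.053; τ_3 = 287.8/1.053 = 273.4 days.
Total proper time: τ_1 + 98.90 + 273.4 = 569.0, so τ_1 = 569.0 − 372.3 = 196.7 days.
γ_1 = 270.3/196.7 = 1.374; β = √(1 − 1/γ²) = √0.4706.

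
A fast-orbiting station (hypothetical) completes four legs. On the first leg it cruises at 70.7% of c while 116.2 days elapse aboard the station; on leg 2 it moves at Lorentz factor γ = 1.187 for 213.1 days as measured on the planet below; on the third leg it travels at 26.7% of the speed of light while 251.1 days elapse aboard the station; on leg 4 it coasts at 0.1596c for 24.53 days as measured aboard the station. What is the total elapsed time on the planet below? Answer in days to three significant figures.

Leg 1: β = 0.707; γ = 1/√(1 − 0.707²) = 1/√0.5002 = 1.414; Δt_1 = 1.414 × 116.2 = 164.3 days.
Leg 2: 213.1 days is already measured on the planet below.
Leg 3: β = 0.267; γ = 1/√(1 − 0.267²) = 1/√0.9287 = 1.038; Δt_3 = 1.038 × 251.1 = 260.6 days.
Leg 4: γ = 1/√(1 − 0.1596²) = 1/√0.9745 = 1.013; Δt_4 = 1.013 × 24.53 = 24.85 days.
Total: 164.3 + 213.1 + 260.6 + 24.85 days.

Δt = 663 days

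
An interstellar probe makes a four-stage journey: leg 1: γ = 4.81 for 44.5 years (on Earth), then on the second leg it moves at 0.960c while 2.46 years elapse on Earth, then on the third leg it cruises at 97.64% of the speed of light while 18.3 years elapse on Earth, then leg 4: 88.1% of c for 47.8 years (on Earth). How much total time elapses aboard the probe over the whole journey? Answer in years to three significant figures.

τ = 36.5 years

Leg 1: γ = 4.81; τ_1 = 44.5/4.810 = 9.252 years.
Leg 2: γ = 1/√(1 − 0.960²) = 25/7 ≈ 3.571; τ_2 = 2.46/3.571 = 0.6888 years.
Leg 3: β = 0.9764; γ = 1/√(1 − 0.9764²) = 1/√0.04664 = 4.630; τ_3 = 18.3/4.630 = 3.952 years.
Leg 4: β = 0.881; γ = 1/√(1 − 0.881²) = 1/√0.2238 = 2.114; τ_4 = 47.8/2.114 = 22.61 years.
Total: 9.252 + 0.6888 + 3.952 + 22.61 years.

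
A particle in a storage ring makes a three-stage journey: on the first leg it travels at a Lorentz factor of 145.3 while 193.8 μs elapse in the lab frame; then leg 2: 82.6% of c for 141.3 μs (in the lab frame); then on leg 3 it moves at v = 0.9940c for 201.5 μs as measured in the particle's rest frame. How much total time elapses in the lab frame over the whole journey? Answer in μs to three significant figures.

Δt = 2180 μs

Leg 1: 193.8 μs is already measured in the lab frame.
Leg 2: 141.3 μs is already measured in the lab frame.
Leg 3: γ = 1/√(1 − 0.9940²) = 1/√0.01196 = 9.142; Δt_3 = 9.142 × 201.5 = 1842 μs.
Total: 193.8 + 141.3 + 1842 μs.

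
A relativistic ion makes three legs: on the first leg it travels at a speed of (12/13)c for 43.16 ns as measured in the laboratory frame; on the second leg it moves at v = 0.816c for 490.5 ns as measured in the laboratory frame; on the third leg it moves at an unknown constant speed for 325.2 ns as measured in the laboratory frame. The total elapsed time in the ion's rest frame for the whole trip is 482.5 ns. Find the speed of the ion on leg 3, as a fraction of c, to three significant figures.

β = 0.828

Leg 1: γ = 1/√(1 − (12/13)²) = 13/5 = 2.600; τ_1 = 43.16/2.600 = 16.60 ns.
Leg 2: γ = 1/√(1 − 0.816²) = 1/√0.3341 = 1.730; τ_2 = 490.5/1.730 = 283.5 ns.
Leg 3: speed unknown; τ_3 = 325.2/γ_3.
Total proper time: 16.60 + 283.5 + τ_3 = 482.5, so τ_3 = 482.5 − 300.1 = 182.4 ns.
γ_3 = 325.2/182.4 = 1.783; β = √(1 − 1/γ²) = √0.6855.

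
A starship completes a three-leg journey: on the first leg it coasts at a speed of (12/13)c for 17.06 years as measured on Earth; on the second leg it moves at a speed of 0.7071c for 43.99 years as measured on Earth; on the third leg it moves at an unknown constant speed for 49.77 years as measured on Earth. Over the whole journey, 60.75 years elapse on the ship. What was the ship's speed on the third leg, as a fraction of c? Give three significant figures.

Leg 1: γ = 1/√(1 − (12/13)²) = 13/5 = 2.600; τ_1 = 17.06/2.600 = 6.562 years.
Leg 2: γ = 1/√(1 − 0.7071²) = 1/√0.5000 = 1.414; τ_2 = 43.99/1.414 = 31.11 years.
Leg 3: speed unknown; τ_3 = 49.77/γ_3.
Total proper time: 6.562 + 31.11 + τ_3 = 60.75, so τ_3 = 60.75 − 37.67 = 23.08 years.
γ_3 = 49.77/23.08 = 2.156; β = √(1 − 1/γ²) = √0.7849.

β = 0.886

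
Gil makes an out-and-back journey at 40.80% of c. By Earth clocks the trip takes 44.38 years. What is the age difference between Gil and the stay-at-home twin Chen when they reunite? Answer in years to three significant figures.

Δt − τ = 3.86 years

β = 0.4080; γ = 1/√(1 − 0.4080²) = 1/√0.8335 = 1.095
Gil's elapsed proper time: τ = 44.38/1.095 = 40.52 years.
Age gap = Δt − τ = 44.38 − 40.52 years.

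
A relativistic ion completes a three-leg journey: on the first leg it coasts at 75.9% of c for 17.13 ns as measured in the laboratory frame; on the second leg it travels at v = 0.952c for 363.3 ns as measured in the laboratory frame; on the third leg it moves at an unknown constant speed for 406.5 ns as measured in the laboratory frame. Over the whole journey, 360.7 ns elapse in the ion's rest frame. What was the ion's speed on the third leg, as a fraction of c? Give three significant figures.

β = 0.810

Leg 1: β = 0.759; γ = 1/√(1 − 0.759²) = 1/√0.4239 = 1.536; τ_1 = 17.13/1.536 = 11.15 ns.
Leg 2: γ = 1/√(1 − 0.952²) = 1/√0.09370 = 3.267; τ_2 = 363.3/3.267 = 111.2 ns.
Leg 3: speed unknown; τ_3 = 406.5/γ_3.
Total proper time: 11.15 + 111.2 + τ_3 = 360.7, so τ_3 = 360.7 − 122.4 = 238.3 ns.
γ_3 = 406.5/238.3 = 1.706; β = √(1 − 1/γ²) = √0.6562.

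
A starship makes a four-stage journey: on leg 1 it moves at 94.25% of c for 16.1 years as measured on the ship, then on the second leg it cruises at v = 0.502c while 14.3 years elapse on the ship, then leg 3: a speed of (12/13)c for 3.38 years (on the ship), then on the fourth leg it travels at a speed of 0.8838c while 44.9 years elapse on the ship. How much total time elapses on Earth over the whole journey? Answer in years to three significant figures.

Leg 1: β = 0.9425; γ = 1/√(1 − 0.9425²) = 1/√0.1117 = 2.992; Δt_1 = 2.992 × 16.1 = 48.17 years.
Leg 2: γ = 1/√(1 − 0.502²) = 1/√0.7480 = 1.156; Δt_2 = 1.156 × 14.3 = 16.53 years.
Leg 3: γ = 1/√(1 − (12/13)²) = 13/5 = 2.600; Δt_3 = 2.600 × 3.38 = 8.788 years.
Leg 4: γ = 1/√(1 − 0.8838²) = 1/√0.2189 = 2.137; Δt_4 = 2.137 × 44.9 = 95.97 years.
Total: 48.17 + 16.53 + 8.788 + 95.97 years.

Δt = 169 years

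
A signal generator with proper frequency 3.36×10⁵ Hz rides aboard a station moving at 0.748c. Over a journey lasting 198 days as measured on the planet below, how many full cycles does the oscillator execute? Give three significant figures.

N = 3.81×10¹²

γ = 1/√(1 − 0.748²) = 1/√0.4405 = 1.507
The oscillator's own cycle count is N = f × τ where τ is the proper time aboard the station. τ = Δt/γ = 198/1.507 = 131.4 days = 1.135×10⁷ s.
N = 3.36×10⁵ × 1.135×10⁷ = 3.815×10¹².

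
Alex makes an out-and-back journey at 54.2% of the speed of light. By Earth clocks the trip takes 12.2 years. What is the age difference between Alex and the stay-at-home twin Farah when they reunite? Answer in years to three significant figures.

Δt − τ = 1.95 years

β = 0.542; γ = 1/√(1 − 0.542²) = 1/√0.7062 = 1.190
Alex's elapsed proper time: τ = 12.2/1.190 = 10.25 years.
Age gap = Δt − τ = 12.2 − 10.25 years.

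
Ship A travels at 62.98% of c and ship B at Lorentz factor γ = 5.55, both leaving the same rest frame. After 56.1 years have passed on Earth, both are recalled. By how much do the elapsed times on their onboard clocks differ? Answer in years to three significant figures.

|τ_A − τ_B| = 33.5 years

A: β = 0.6298; γ = 1/√(1 − 0.6298²) = 1/√0.6034 = 1.287; τ_A = 56.1/1.287 = 43.58 years.
B: γ = 5.55; τ_B = 56.1/5.550 = 10.11 years.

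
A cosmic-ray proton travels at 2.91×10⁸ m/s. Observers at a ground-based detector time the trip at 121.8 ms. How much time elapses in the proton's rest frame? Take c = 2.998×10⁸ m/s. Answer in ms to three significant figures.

β = 2.91×10⁸/2.998×10⁸ = 0.9706; γ = 1/√(1 − 0.9706²) = 4.158
The interval measured at a ground-based detector is the dilated one; the clock in the proton's rest frame measures the proper time τ = Δt/γ = 121.8/4.158 ms.

τ = 29.3 ms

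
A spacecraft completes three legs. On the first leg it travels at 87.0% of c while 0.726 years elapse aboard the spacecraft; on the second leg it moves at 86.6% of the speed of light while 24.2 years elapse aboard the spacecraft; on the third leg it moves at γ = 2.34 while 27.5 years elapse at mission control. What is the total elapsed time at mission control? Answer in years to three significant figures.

Δt = 77.4 years

Leg 1: β = 0.870; γ = 1/√(1 − 0.870²) = 1/√0.2431 = 2.028; Δt_1 = 2.028 × 0.726 = 1.472 years.
Leg 2: β = 0.866; γ = 1/√(1 − 0.866²) = 1/√0.2500 = 2.000; Δt_2 = 2.000 × 24.2 = 48.40 years.
Leg 3: 27.5 years is already measured at mission control.
Total: 1.472 + 48.40 + 27.50 years.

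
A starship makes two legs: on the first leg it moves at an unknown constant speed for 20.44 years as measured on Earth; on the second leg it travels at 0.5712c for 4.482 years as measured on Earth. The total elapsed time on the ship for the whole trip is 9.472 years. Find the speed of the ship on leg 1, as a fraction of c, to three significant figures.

β = 0.959

Leg 1: speed unknown; τ_1 = 20.44/γ_1.
Leg 2: γ = 1/√(1 − 0.5712²) = 1/√0.6737 = 1.218; τ_2 = 4.482/1.218 = 3.679 years.
Total proper time: τ_1 + 3.679 = 9.472, so τ_1 = 9.472 − 3.679 = 5.793 years.
γ_1 = 20.44/5.793 = 3.528; β = √(1 − 1/γ²) = √0.9197.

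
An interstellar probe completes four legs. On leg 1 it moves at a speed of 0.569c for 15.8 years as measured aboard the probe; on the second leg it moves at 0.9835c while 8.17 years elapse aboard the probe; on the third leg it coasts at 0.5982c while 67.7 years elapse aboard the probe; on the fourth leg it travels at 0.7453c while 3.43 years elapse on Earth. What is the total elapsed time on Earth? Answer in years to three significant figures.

Δt = 152 years

Leg 1: γ = 1/√(1 − 0.569²) = 1/√0.6762 = 1.216; Δt_1 = 1.216 × 15.8 = 19.21 years.
Leg 2: γ = 1/√(1 − 0.9835²) = 1/√0.03273 = 5.528; Δt_2 = 5.528 × 8.17 = 45.16 years.
Leg 3: γ = 1/√(1 − 0.5982²) = 1/√0.6422 = 1.248; Δt_3 = 1.248 × 67.7 = 84.48 years.
Leg 4: 3.43 years is already measured on Earth.
Total: 19.21 + 45.16 + 84.48 + 3.430 years.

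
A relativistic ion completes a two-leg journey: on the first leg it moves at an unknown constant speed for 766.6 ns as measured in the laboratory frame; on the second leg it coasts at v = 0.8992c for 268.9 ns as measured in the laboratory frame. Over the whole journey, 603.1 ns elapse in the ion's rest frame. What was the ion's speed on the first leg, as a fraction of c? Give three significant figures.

β = 0.774

Leg 1: speed unknown; τ_1 = 766.6/γ_1.
Leg 2: γ = 1/√(1 − 0.8992²) = 1/√0.1914 = 2.286; τ_2 = 268.9/2.286 = 117.7 ns.
Total proper time: τ_1 + 117.7 = 603.1, so τ_1 = 603.1 − 117.7 = 485.4 ns.
γ_1 = 766.6/485.4 = 1.579; β = √(1 − 1/γ²) = √0.5990.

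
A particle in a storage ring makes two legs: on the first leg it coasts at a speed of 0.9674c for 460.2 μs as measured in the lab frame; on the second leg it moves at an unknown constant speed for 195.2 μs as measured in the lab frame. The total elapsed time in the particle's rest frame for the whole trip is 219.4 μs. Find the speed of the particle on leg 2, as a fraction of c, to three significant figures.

β = 0.850

Leg 1: γ = 1/√(1 − 0.9674²) = 1/√0.06414 = 3.949; τ_1 = 460.2/3.949 = 116.5 μs.
Leg 2: speed unknown; τ_2 = 195.2/γ_2.
Total proper time: 116.5 + τ_2 = 219.4, so τ_2 = 219.4 − 116.5 = 102.9 μs.
γ_2 = 195.2/102.9 = 1.898; β = √(1 − 1/γ²) = √0.7224.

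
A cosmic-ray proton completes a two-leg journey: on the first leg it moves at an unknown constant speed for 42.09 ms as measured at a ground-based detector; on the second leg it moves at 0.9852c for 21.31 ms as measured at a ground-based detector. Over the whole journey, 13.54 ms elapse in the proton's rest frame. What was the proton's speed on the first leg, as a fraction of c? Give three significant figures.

β = 0.972

Leg 1: speed unknown; τ_1 = 42.09/γ_1.
Leg 2: γ = 1/√(1 − 0.9852²) = 1/√0.02938 = 5.834; τ_2 = 21.31/5.834 = 3.653 ms.
Total proper time: τ_1 + 3.653 = 13.54, so τ_1 = 13.54 − 3.653 = 9.887 ms.
γ_1 = 42.09/9.887 = 4.257; β = √(1 − 1/γ²) = √0.9448.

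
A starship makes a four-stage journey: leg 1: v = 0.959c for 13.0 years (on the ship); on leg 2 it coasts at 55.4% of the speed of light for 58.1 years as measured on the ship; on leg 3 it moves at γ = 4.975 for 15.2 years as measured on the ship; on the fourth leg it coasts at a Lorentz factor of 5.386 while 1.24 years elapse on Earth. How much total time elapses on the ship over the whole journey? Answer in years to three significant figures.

Leg 1: 13.0 years is already measured on the ship.
Leg 2: 58.1 years is already measured on the ship.
Leg 3: 15.2 years is already measured on the ship.
Leg 4: γ = 5.386; τ_4 = 1.24/5.386 = 0.2302 years.
Total: 13.00 + 58.10 + 15.20 + 0.2302 years.

τ = 86.5 years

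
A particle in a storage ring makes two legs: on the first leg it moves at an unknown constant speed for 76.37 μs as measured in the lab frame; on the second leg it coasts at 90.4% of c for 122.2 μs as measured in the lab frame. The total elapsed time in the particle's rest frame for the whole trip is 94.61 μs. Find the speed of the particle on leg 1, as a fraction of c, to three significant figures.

Leg 1: speed unknown; τ_1 = 76.37/γ_1.
Leg 2: β = 0.904; γ = 1/√(1 − 0.904²) = 1/√0.1828 = 2.339; τ_2 = 122.2/2.339 = 52.24 μs.
Total proper time: τ_1 + 52.24 = 94.61, so τ_1 = 94.61 − 52.24 = 42.37 μs.
γ_1 = 76.37/42.37 = 1.803; β = √(1 − 1/γ²) = √0.6923.

β = 0.832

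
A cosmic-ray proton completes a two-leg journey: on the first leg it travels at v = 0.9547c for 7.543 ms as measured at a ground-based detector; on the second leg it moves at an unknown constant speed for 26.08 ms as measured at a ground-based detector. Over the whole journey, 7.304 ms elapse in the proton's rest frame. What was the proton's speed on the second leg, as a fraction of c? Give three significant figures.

Leg 1: γ = 1/√(1 − 0.9547²) = 1/√0.08855 = 3.361; τ_1 = 7.543/3.361 = 2.245 ms.
Leg 2: speed unknown; τ_2 = 26.08/γ_2.
Total proper time: 2.245 + τ_2 = 7.304, so τ_2 = 7.304 − 2.245 = 5.059 ms.
γ_2 = 26.08/5.059 = 5.155; β = √(1 − 1/γ²) = √0.9624.

β = 0.981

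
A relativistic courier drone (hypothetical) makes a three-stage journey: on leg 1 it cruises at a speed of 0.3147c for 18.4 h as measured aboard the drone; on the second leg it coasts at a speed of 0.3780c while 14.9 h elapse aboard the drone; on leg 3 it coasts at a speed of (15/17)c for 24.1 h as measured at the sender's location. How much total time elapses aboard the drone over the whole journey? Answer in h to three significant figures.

Leg 1: 18.4 h is already measured aboard the drone.
Leg 2: 14.9 h is already measured aboard the drone.
Leg 3: γ = 1/√(1 − (15/17)²) = 17/8 = 2.125; τ_3 = 24.1/2.125 = 11.34 h.
Total: 18.40 + 14.90 + 11.34 h.

τ = 44.6 h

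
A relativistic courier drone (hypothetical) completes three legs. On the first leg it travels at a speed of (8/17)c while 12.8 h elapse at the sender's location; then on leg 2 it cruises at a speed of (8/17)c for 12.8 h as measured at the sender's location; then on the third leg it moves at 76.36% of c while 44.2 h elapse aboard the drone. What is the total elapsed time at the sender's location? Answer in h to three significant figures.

Leg 1: 12.8 h is already measured at the sender's location.
Leg 2: 12.8 h is already measured at the sender's location.
Leg 3: β = 0.7636; γ = 1/√(1 − 0.7636²) = 1/√0.4169 = 1.549; Δt_3 = 1.549 × 44.2 = 68.45 h.
Total: 12.80 + 12.80 + 68.45 h.

Δt = 94.1 h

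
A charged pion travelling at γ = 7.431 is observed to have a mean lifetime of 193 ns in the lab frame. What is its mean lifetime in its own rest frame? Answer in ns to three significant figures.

τ₀ = 26.0 ns

γ = 7.431
The lab-frame lifetime is the dilated interval; the proper lifetime is τ₀ = Δt/γ = 193/7.431 ns.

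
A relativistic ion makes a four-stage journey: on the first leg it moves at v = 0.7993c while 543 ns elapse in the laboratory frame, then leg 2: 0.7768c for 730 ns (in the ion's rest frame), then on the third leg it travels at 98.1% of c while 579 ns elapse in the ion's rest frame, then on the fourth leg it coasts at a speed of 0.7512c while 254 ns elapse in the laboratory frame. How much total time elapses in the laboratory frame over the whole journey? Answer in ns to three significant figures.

Leg 1: 543 ns is already measured in the laboratory frame.
Leg 2: γ = 1/√(1 − 0.7768²) = 1/√0.3966 = 1.588; Δt_2 = 1.588 × 730 = 1159 ns.
Leg 3: β = 0.981; γ = 1/√(1 − 0.981²) = 1/√0.03764 = 5.154; Δt_3 = 5.154 × 579 = 2984 ns.
Leg 4: 254 ns is already measured in the laboratory frame.
Total: 543.0 + 1159 + 2984 + 254.0 ns.

Δt = 4940 ns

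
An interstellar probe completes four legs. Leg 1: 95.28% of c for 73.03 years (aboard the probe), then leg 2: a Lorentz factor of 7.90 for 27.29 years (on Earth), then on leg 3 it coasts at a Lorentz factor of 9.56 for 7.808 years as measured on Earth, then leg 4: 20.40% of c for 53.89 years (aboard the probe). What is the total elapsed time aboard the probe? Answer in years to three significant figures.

Leg 1: 73.03 years is already measured aboard the probe.
Leg 2: γ = 7.90; τ_2 = 27.29/7.900 = 3.454 years.
Leg 3: γ = 9.56; τ_3 = 7.808/9.560 = 0.8167 years.
Leg 4: 53.89 years is already measured aboard the probe.
Total: 73.03 + 3.454 + 0.8167 + 53.89 years.

τ = 131 years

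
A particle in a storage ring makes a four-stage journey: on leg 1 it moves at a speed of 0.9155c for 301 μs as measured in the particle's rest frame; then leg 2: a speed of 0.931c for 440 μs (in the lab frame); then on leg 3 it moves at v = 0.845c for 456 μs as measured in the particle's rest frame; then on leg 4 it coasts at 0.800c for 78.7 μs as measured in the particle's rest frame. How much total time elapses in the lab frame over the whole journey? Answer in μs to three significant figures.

Leg 1: γ = 1/√(1 − 0.9155²) = 1/√0.1619 = 2.486; Δt_1 = 2.486 × 301 = 748.2 μs.
Leg 2: 440 μs is already measured in the lab frame.
Leg 3: γ = 1/√(1 − 0.845²) = 1/√0.2860 = 1.870; Δt_3 = 1.870 × 456 = 852.7 μs.
Leg 4: γ = 1/√(1 − 0.800²) = 5/3 ≈ 1.667; Δt_4 = 1.667 × 78.7 = 131.2 μs.
Total: 748.2 + 440.0 + 852.7 + 131.2 μs.

Δt = 2170 μs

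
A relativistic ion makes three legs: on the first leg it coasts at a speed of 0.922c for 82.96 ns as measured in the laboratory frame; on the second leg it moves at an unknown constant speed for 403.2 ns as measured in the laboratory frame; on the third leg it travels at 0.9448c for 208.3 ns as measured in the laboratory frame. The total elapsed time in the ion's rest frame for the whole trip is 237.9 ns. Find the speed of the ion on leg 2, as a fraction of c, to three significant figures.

β = 0.940

Leg 1: γ = 1/√(1 − 0.922²) = 1/√0.1499 = 2.583; τ_1 = 82.96/2.583 = 32.12 ns.
Leg 2: speed unknown; τ_2 = 403.2/γ_2.
Leg 3: γ = 1/√(1 − 0.9448²) = 1/√0.1074 = 3.052; τ_3 = 208.3/3.052 = 68.25 ns.
Total proper time: 32.12 + τ_2 + 68.25 = 237.9, so τ_2 = 237.9 − 100.4 = 137.5 ns.
γ_2 = 403.2/137.5 = 2.932; β = √(1 − 1/γ²) = √0.8837.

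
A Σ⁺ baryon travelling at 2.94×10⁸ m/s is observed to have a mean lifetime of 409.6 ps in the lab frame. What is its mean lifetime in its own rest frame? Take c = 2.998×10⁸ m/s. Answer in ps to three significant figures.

β = 2.94×10⁸/2.998×10⁸ = 0.9807; γ = 1/√(1 − 0.9807²) = 5.109
The lab-frame lifetime is the dilated interval; the proper lifetime is τ₀ = Δt/γ = 409.6/5.109 ps.

τ₀ = 80.2 ps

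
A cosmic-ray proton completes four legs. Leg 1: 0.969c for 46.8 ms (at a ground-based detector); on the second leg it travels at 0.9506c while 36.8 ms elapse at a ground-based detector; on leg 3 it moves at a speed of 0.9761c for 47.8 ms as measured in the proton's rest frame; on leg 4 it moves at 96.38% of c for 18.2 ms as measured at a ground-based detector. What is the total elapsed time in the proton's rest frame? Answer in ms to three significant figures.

τ = 75.6 ms

Leg 1: γ = 1/√(1 − 0.969²) = 1/√0.06104 = 4.048; τ_1 = 46.8/4.048 = 11.56 ms.
Leg 2: γ = 1/√(1 − 0.9506²) = 1/√0.09636 = 3.221; τ_2 = 36.8/3.221 = 11.42 ms.
Leg 3: 47.8 ms is already measured in the proton's rest frame.
Leg 4: β = 0.9638; γ = 1/√(1 − 0.9638²) = 1/√0.07109 = 3.751; τ_4 = 18.2/3.751 = 4.853 ms.
Total: 11.56 + 11.42 + 47.80 + 4.853 ms.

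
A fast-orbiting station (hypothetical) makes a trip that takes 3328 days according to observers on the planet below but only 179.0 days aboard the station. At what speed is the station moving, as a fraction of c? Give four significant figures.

The proper time is measured aboard the station (both events occur at the station's location); Δt is measured on the planet below. γ = Δt/τ = 3328/179.0 = 18.59.
β = √(1 − 1/γ²) = √(1 − 0.002893) = √0.9971

β = 0.9986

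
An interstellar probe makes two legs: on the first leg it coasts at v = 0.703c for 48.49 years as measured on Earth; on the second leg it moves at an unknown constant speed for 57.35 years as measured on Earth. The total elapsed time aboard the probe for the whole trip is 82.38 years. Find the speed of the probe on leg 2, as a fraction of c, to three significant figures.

Leg 1: γ = 1/√(1 − 0.703²) = 1/√0.5058 = 1.406; τ_1 = 48.49/1.406 = 34.49 years.
Leg 2: speed unknown; τ_2 = 57.35/γ_2.
Total proper time: 34.49 + τ_2 = 82.38, so τ_2 = 82.38 − 34.49 = 47.89 years.
γ_2 = 57.35/47.89 = 1.197; β = √(1 − 1/γ²) = √0.3026.

β = 0.550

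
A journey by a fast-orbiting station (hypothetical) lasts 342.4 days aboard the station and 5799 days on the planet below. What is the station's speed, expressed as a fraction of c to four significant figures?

The proper time is measured aboard the station (both events occur at the station's location); Δt is measured on the planet below. γ = Δt/τ = 5799/342.4 = 16.94.
β = √(1 − 1/γ²) = √(1 − 0.003486) = √0.9965

v = 0.9983c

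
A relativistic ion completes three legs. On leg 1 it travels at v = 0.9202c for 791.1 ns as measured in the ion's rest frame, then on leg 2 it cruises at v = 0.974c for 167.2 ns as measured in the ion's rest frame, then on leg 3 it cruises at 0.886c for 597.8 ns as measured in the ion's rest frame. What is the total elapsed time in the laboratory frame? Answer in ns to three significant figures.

Leg 1: γ = 1/√(1 − 0.9202²) = 1/√0.1532 = 2.555; Δt_1 = 2.555 × 791.1 = 2021 ns.
Leg 2: γ = 1/√(1 − 0.974²) = 1/√0.05132 = 4.414; Δt_2 = 4.414 × 167.2 = 738.0 ns.
Leg 3: γ = 1/√(1 − 0.886²) = 1/√0.2150 = 2.157; Δt_3 = 2.157 × 597.8 = 1289 ns.
Total: 2021 + 738.0 + 1289 ns.

Δt = 4050 ns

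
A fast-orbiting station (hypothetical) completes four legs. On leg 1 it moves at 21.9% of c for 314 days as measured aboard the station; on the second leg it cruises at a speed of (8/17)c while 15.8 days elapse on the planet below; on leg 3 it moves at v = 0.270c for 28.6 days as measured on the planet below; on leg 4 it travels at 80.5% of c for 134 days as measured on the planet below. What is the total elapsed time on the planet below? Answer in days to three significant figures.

Δt = 500 days

Leg 1: β = 0.219; γ = 1/√(1 − 0.219²) = 1/√0.9520 = 1.025; Δt_1 = 1.025 × 314 = 321.8 days.
Leg 2: 15.8 days is already measured on the planet below.
Leg 3: 28.6 days is already measured on the planet below.
Leg 4: 134 days is already measured on the planet below.
Total: 321.8 + 15.80 + 28.60 + 134.0 days.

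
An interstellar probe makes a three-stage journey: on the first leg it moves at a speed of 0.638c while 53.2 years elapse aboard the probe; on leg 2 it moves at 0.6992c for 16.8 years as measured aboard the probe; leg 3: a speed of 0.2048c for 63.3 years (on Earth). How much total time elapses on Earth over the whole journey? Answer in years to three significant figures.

Δt = 156 years

Leg 1: γ = 1/√(1 − 0.638²) = 1/√0.5930 = 1.299; Δt_1 = 1.299 × 53.2 = 69.09 years.
Leg 2: γ = 1/√(1 − 0.6992²) = 1/√0.5111 = 1.399; Δt_2 = 1.399 × 16.8 = 23.50 years.
Leg 3: 63.3 years is already measured on Earth.
Total: 69.09 + 23.50 + 63.30 years.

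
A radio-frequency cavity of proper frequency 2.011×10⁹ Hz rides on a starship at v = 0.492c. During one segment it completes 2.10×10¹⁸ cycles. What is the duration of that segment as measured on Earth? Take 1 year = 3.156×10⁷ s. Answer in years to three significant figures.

Δt = 38.0 years

γ = 1/√(1 − 0.492²) = 1/√0.7579 = 1.149
Proper time for N cycles: τ = N/f = 2.10×10¹⁸/(2.011×10⁹) = 1.044×10⁹ s = 33.09 years.
Lab-frame duration Δt = γτ = 1.149 × 33.09 = 38.01 years.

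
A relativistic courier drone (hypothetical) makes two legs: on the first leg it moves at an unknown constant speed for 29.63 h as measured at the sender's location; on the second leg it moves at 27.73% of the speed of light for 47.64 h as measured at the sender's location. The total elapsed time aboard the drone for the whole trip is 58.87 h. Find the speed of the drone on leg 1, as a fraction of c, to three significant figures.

β = 0.897

Leg 1: speed unknown; τ_1 = 29.63/γ_1.
Leg 2: β = 0.2773; γ = 1/√(1 − 0.2773²) = 1/√0.9231 = 1.041; τ_2 = 47.64/1.041 = 45.77 h.
Total proper time: τ_1 + 45.77 = 58.87, so τ_1 = 58.87 − 45.77 = 13.10 h.
γ_1 = 29.63/13.10 = 2.262; β = √(1 − 1/γ²) = √0.8046.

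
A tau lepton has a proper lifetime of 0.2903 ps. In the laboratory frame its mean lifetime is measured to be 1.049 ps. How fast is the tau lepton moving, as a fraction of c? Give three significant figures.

v = 0.961c

γ = Δt/τ₀ = 1.049/0.2903 = 3.614
β = √(1 − 1/γ²) = √(1 − 0.07658) = √0.9234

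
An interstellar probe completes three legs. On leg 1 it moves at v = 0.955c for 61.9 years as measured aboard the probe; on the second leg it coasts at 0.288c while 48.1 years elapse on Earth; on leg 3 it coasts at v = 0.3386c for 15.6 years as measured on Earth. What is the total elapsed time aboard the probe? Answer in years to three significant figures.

τ = 123 years

Leg 1: 61.9 years is already measured aboard the probe.
Leg 2: γ = 1/√(1 − 0.288²) = 1/√0.9171 = 1.044; τ_2 = 48.1/1.044 = 46.06 years.
Leg 3: γ = 1/√(1 − 0.3386²) = 1/√0.8854 = 1.063; τ_3 = 15.6/1.063 = 14.68 years.
Total: 61.90 + 46.06 + 14.68 years.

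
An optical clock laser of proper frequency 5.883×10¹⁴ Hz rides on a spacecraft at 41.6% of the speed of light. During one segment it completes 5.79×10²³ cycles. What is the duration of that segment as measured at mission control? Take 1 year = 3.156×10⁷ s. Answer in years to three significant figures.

β = 0.416; γ = 1/√(1 − 0.416²) = 1/√0.8269 = 1.100
Proper time for N cycles: τ = N/f = 5.79×10²³/(5.883×10¹⁴) = 9.842×10⁸ s = 31.18 years.
Lab-frame duration Δt = γτ = 1.100 × 31.18 = 34.29 years.

Δt = 34.3 years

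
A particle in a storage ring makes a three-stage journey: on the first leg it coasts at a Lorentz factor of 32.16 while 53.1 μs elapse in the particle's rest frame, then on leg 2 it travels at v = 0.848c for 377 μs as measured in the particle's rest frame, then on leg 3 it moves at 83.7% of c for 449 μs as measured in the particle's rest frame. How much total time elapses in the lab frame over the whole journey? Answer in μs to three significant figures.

Leg 1: γ = 32.16; Δt_1 = 32.16 × 53.1 = 1708 μs.
Leg 2: γ = 1/√(1 − 0.848²) = 1/√0.2809 = 1.887; Δt_2 = 1.887 × 377 = 711.3 μs.
Leg 3: β = 0.837; γ = 1/√(1 − 0.837²) = 1/√0.2994 = 1.827; Δt_3 = 1.827 × 449 = 820.5 μs.
Total: 1708 + 711.3 + 820.5 μs.

Δt = 3240 μs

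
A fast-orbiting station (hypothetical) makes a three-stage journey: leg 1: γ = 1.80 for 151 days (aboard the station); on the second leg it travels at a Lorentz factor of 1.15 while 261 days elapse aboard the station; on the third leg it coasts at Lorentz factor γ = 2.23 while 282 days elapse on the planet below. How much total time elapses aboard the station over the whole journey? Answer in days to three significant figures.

Leg 1: 151 days is already measured aboard the station.
Leg 2: 261 days is already measured aboard the station.
Leg 3: γ = 2.23; τ_3 = 282/2.230 = 126.5 days.
Total: 151.0 + 261.0 + 126.5 days.

τ = 538 days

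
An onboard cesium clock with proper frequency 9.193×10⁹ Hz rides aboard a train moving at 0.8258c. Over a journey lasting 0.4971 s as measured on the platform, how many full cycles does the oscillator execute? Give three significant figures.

γ = 1/√(1 − 0.8258²) = 1/√0.3181 = 1.773
The oscillator's own cycle count is N = f × τ where τ is the proper time on the train. τ = Δt/γ = 0.4971/1.773 = 0.2803 s = 2.803×10⁻¹ s.
N = 9.193×10⁹ × 2.803×10⁻¹ = 2.577×10⁹.

N = 2.58×10⁹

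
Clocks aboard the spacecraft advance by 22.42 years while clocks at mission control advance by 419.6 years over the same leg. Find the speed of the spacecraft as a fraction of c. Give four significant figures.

v = 0.9986c

The proper time is measured aboard the spacecraft (both events occur at the spacecraft's location); Δt is measured at mission control. γ = Δt/τ = 419.6/22.42 = 18.72.
β = √(1 − 1/γ²) = √(1 − 0.002855) = √0.9971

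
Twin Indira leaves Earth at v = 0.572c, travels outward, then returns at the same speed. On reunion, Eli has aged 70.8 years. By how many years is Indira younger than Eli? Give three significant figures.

Δt − τ = 12.7 years

γ = 1/√(1 − 0.572²) = 1/√0.6728 = 1.219
Indira's elapsed proper time: τ = 70.8/1.219 = 58.07 years.
Age gap = Δt − τ = 70.8 − 58.07 years.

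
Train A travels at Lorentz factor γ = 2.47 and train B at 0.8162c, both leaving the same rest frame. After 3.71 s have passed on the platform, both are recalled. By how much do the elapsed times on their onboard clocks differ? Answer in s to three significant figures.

|τ_A − τ_B| = 0.642 s

A: γ = 2.47; τ_A = 3.71/2.470 = 1.502 s.
B: γ = 1/√(1 − 0.8162²) = 1/√0.3338 = 1.731; τ_B = 3.71/1.731 = 2.144 s.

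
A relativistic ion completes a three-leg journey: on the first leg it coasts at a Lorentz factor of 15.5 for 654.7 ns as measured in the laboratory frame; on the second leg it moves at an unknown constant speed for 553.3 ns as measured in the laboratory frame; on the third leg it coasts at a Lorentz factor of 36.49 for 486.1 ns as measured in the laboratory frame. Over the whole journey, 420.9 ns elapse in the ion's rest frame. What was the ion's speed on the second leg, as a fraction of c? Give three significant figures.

β = 0.751

Leg 1: γ = 15.5; τ_1 = 654.7/15.50 = 42.24 ns.
Leg 2: speed unknown; τ_2 = 553.3/γ_2.
Leg 3: γ = 36.49; τ_3 = 486.1/36.49 = 13.32 ns.
Total proper time: 42.24 + τ_2 + 13.32 = 420.9, so τ_2 = 420.9 − 55.56 = 365.3 ns.
γ_2 = 553.3/365.3 = 1.514; β = √(1 − 1/γ²) = √0.5640.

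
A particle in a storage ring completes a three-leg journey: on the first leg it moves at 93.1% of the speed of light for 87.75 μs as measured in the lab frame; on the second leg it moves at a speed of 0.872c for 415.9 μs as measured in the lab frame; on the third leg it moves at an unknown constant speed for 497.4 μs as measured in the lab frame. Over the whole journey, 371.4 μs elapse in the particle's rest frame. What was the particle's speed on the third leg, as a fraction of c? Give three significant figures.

Leg 1: β = 0.931; γ = 1/√(1 − 0.931²) = 1/√0.1332 = 2.740; τ_1 = 87.75/2.740 = 32.03 μs.
Leg 2: γ = 1/√(1 − 0.872²) = 1/√0.2396 = 2.043; τ_2 = 415.9/2.043 = 203.6 μs.
Leg 3: speed unknown; τ_3 = 497.4/γ_3.
Total proper time: 32.03 + 203.6 + τ_3 = 371.4, so τ_3 = 371.4 − 235.6 = 135.8 μs.
γ_3 = 497.4/135.8 = 3.663; β = √(1 − 1/γ²) = √0.9255.

β = 0.962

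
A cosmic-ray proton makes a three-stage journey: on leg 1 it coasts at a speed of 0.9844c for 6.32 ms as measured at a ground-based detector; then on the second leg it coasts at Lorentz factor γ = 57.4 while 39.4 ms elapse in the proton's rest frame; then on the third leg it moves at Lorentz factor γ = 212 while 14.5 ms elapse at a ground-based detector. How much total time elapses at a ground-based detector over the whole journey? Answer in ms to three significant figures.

Δt = 2280 ms

Leg 1: 6.32 ms is already measured at a ground-based detector.
Leg 2: γ = 57.4; Δt_2 = 57.40 × 39.4 = 2262 ms.
Leg 3: 14.5 ms is already measured at a ground-based detector.
Total: 6.320 + 2262 + 14.50 ms.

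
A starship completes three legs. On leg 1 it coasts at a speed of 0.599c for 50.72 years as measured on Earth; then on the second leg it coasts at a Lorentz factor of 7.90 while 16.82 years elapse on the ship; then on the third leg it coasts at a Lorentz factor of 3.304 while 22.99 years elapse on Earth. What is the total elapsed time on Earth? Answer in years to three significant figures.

Δt = 207 years

Leg 1: 50.72 years is already measured on Earth.
Leg 2: γ = 7.90; Δt_2 = 7.900 × 16.82 = 132.9 years.
Leg 3: 22.99 years is already measured on Earth.
Total: 50.72 + 132.9 + 22.99 years.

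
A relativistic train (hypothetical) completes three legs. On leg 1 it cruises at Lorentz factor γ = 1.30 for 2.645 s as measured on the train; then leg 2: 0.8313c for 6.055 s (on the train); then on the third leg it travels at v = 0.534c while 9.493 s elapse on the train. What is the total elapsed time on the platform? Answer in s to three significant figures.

Δt = 25.6 s

Leg 1: γ = 1.30; Δt_1 = 1.300 × 2.645 = 3.439 s.
Leg 2: γ = 1/√(1 − 0.8313²) = 1/√0.3089 = 1.799; Δt_2 = 1.799 × 6.055 = 10.89 s.
Leg 3: γ = 1/√(1 − 0.534²) = 1/√0.7148 = 1.183; Δt_3 = 1.183 × 9.493 = 11.23 s.
Total: 3.439 + 10.89 + 11.23 s.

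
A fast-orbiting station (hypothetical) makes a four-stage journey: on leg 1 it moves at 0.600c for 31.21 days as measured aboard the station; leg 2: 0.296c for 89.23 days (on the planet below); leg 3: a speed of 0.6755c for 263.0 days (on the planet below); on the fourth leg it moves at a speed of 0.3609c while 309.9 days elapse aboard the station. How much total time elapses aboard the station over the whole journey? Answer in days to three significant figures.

Leg 1: 31.21 days is already measured aboard the station.
Leg 2: γ = 1/√(1 − 0.296²) = 1/√0.9124 = 1.047; τ_2 = 89.23/1.047 = 85.23 days.
Leg 3: γ = 1/√(1 − 0.6755²) = 1/√0.5437 = 1.356; τ_3 = 263.0/1.356 = 193.9 days.
Leg 4: 309.9 days is already measured aboard the station.
Total: 31.21 + 85.23 + 193.9 + 309.9 days.

τ = 620 days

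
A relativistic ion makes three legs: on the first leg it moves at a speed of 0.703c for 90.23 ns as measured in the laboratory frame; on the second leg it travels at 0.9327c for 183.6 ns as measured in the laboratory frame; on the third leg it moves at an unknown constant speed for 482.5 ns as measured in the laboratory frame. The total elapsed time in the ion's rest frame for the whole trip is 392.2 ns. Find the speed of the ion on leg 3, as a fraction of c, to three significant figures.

β = 0.840

Leg 1: γ = 1/√(1 − 0.703²) = 1/√0.5058 = 1.406; τ_1 = 90.23/1.406 = 64.17 ns.
Leg 2: γ = 1/√(1 − 0.9327²) = 1/√0.1301 = 2.773; τ_2 = 183.6/2.773 = 66.22 ns.
Leg 3: speed unknown; τ_3 = 482.5/γ_3.
Total proper time: 64.17 + 66.22 + τ_3 = 392.2, so τ_3 = 392.2 − 130.4 = 261.8 ns.
γ_3 = 482.5/261.8 = 1.843; β = √(1 − 1/γ²) = √0.7056.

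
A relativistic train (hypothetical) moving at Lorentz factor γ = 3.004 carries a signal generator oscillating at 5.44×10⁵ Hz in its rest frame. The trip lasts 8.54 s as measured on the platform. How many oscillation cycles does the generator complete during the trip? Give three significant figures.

N = 1.55×10⁶

γ = 3.004
The oscillator's own cycle count is N = f × τ where τ is the proper time on the train. τ = Δt/γ = 8.54/3.004 = 2.843 s = 2.843×10⁰ s.
N = 5.44×10⁵ × 2.843×10⁰ = 1.547×10⁶.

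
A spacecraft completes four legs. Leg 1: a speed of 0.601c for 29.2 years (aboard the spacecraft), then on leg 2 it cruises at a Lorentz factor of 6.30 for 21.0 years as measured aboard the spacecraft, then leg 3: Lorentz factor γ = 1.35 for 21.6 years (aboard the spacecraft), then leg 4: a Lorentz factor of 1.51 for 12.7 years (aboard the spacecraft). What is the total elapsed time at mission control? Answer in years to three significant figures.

Leg 1: γ = 1/√(1 − 0.601²) = 1/√0.6388 = 1.251; Δt_1 = 1.251 × 29.2 = 36.53 years.
Leg 2: γ = 6.30; Δt_2 = 6.300 × 21.0 = 132.3 years.
Leg 3: γ = 1.35; Δt_3 = 1.350 × 21.6 = 29.16 years.
Leg 4: γ = 1.51; Δt_4 = 1.510 × 12.7 = 19.18 years.
Total: 36.53 + 132.3 + 29.16 + 19.18 years.

Δt = 217 years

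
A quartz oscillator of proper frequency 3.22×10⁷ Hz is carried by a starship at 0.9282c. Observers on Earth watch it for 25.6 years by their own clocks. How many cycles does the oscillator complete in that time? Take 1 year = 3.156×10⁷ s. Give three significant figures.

γ = 1/√(1 − 0.9282²) = 1/√0.1384 = 2.688
During 25.6 years of lab time, the oscillator's proper time advances by τ = Δt/γ = 25.6/2.688 = 9.525 years = 3.006×10⁸ s.
N = f × τ = 3.22×10⁷ × 3.006×10⁸ = 9.680×10¹⁵.

N = 9.68×10¹⁵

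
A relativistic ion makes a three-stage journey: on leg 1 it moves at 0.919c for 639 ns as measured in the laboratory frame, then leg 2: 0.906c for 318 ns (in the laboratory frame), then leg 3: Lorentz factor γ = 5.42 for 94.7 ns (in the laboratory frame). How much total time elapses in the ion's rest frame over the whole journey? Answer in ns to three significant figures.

Leg 1: γ = 1/√(1 − 0.919²) = 1/√0.1554 = 2.536; τ_1 = 639/2.536 = 251.9 ns.
Leg 2: γ = 1/√(1 − 0.906²) = 1/√0.1792 = 2.363; τ_2 = 318/2.363 = 134.6 ns.
Leg 3: γ = 5.42; τ_3 = 94.7/5.420 = 17.47 ns.
Total: 251.9 + 134.6 + 17.47 ns.

τ = 404 ns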